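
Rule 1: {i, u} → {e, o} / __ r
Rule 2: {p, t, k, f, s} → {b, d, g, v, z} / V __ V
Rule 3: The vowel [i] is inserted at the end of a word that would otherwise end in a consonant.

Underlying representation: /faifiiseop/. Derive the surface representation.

Rule 1 (pre-rhotic lowering): no segment meets the environment; /faifiiseop/ is unchanged.
Rule 2 (intervocalic voicing): /f/ is a voiceless obstruent between vowels /i/ and /i/, so it voices to [v]. /s/ is a voiceless obstruent between vowels /i/ and /e/, so it voices to [z]. /faifiiseop/ → faiviizeop.
Rule 3 (final i-epenthesis): the form ends in the consonant /p/, so [i] is inserted word-finally. /faiviizeop/ → faiviizeopi.

faiviizeopi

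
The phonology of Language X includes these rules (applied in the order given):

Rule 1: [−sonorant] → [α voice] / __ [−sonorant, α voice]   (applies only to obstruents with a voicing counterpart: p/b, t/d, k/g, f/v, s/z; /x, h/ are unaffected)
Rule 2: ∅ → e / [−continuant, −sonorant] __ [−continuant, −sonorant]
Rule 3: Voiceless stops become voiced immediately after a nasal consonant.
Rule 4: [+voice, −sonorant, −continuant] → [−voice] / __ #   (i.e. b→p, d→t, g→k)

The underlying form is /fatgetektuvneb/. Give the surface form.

fadegeteketuvnep

Rule 1 (regressive voicing assimilation): /t/ precedes the voiced obstruent /g/, so it voices to [d] by assimilation. /fatgetektuvneb/ → fadgetektuvneb.
Rule 2 (stop-cluster e-epenthesis): /d/ and /g/ form a stop–stop cluster, so [e] is inserted between them. /k/ and /t/ form a stop–stop cluster, so [e] is inserted between them. /fadgetektuvneb/ → fadegeteketuvneb.
Rule 3 (post-nasal voicing): no segment meets the environment; /fadegeteketuvneb/ is unchanged.
Rule 4 (final devoicing): /b/ is a voiced stop in word-final position, so it devoices to [p]. /fadegeteketuvneb/ → fadegeteketuvnep.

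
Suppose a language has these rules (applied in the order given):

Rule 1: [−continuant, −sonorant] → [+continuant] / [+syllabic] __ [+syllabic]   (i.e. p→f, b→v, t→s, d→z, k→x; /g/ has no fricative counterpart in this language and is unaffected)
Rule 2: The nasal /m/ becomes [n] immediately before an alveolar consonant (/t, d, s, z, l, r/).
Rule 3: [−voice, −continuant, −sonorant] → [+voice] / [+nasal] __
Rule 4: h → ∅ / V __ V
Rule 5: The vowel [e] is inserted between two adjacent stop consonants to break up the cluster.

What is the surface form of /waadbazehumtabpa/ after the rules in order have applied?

Rule 1 (intervocalic spirantization): no segment meets the environment; /waadbazehumtabpa/ is unchanged.
Rule 2 (nasal place assimilation): /m/ precedes the alveolar consonant /t/, so it assimilates in place to [n]. /waadbazehumtabpa/ → waadbazehuntabpa.
Rule 3 (post-nasal voicing): /t/ is a voiceless stop immediately after the nasal /n/, so it voices to [d]. /waadbazehuntabpa/ → waadbazehundabpa.
Rule 4 (intervocalic h-deletion): /h/ occurs between vowels /e/ and /u/, so it deletes. /waadbazehundabpa/ → waadbazeundabpa.
Rule 5 (stop-cluster e-epenthesis): /d/ and /b/ form a stop–stop cluster, so [e] is inserted between them. /b/ and /p/ form a stop–stop cluster, so [e] is inserted between them. /waadbazeundabpa/ → waadebazeundabepa.

waadebazeundabepa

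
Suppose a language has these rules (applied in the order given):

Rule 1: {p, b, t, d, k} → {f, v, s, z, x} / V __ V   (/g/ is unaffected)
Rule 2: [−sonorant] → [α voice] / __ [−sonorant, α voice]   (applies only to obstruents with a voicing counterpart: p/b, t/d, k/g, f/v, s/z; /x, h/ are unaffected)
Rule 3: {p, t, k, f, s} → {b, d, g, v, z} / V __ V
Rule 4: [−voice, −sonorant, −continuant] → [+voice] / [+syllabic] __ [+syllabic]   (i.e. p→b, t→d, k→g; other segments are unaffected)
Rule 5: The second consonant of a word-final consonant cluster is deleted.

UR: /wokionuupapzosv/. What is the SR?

woxionuuvabzoz

Rule 1 (intervocalic spirantization): /k/ is a stop between vowels /o/ and /i/, so it spirantizes to the fricative [x]. /p/ is a stop between vowels /u/ and /a/, so it spirantizes to the fricative [f]. /wokionuupapzosv/ → woxionuufapzosv.
Rule 2 (regressive voicing assimilation): /p/ precedes the voiced obstruent /z/, so it voices to [b] by assimilation. /s/ precedes the voiced obstruent /v/, so it voices to [z] by assimilation. /woxionuufapzosv/ → woxionuufabzozv.
Rule 3 (intervocalic voicing): /f/ is a voiceless obstruent between vowels /u/ and /a/, so it voices to [v]. /woxionuufabzozv/ → woxionuuvabzozv.
Rule 4 (intervocalic voicing): no segment meets the environment; /woxionuuvabzozv/ is unchanged.
Rule 5 (final cluster simplification): /v/ is the second consonant of a word-final cluster /zv/, so it deletes. /woxionuuvabzozv/ → woxionuuvabzoz.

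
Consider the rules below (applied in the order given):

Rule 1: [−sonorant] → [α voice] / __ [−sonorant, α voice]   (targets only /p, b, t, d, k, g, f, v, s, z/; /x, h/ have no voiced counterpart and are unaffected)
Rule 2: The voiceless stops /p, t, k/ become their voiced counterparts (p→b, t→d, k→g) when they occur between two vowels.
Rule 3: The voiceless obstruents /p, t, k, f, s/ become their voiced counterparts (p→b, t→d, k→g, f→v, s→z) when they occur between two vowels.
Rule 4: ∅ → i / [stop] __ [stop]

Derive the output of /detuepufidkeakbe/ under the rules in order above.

deduebuvitikeagibe

Rule 1 (regressive voicing assimilation): /d/ precedes the voiceless obstruent /k/, so it devoices to [t] by assimilation. /k/ precedes the voiced obstruent /b/, so it voices to [g] by assimilation. /detuepufidkeakbe/ → detuepufitkeagbe.
Rule 2 (intervocalic voicing): /t/ is a voiceless stop between vowels /e/ and /u/, so it voices to [d]. /p/ is a voiceless stop between vowels /e/ and /u/, so it voices to [b]. /detuepufitkeagbe/ → deduebufitkeagbe.
Rule 3 (intervocalic voicing): /f/ is a voiceless obstruent between vowels /u/ and /i/, so it voices to [v]. /deduebufitkeagbe/ → deduebuvitkeagbe.
Rule 4 (stop-cluster i-epenthesis): /t/ and /k/ form a stop–stop cluster, so [i] is inserted between them. /g/ and /b/ form a stop–stop cluster, so [i] is inserted between them. /deduebuvitkeagbe/ → deduebuvitikeagibe.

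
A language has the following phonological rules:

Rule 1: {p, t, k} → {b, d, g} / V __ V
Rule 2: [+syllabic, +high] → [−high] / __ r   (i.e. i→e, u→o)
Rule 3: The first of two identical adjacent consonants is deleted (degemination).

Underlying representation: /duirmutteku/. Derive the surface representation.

Rule 1 (intervocalic voicing): /k/ is a voiceless stop between vowels /e/ and /u/, so it voices to [g]. /duirmutteku/ → duirmuttegu.
Rule 2 (pre-rhotic lowering): /i/ is a high vowel immediately before /r/, so it lowers to [e]. /duirmuttegu/ → duermuttegu.
Rule 3 (degemination): /tt/ is a geminate; the first /t/ deletes. /duermuttegu/ → duermutegu.

duermutegu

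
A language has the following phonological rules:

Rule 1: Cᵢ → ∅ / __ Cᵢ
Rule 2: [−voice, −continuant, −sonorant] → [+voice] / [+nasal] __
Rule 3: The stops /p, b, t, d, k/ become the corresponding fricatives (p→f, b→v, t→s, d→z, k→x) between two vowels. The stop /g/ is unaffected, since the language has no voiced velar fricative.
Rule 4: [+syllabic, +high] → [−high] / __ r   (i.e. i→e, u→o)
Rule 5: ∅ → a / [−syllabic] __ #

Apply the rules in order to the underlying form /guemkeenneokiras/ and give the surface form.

Rule 1 (degemination): /nn/ is a geminate; the first /n/ deletes. /guemkeenneokiras/ → guemkeeneokiras.
Rule 2 (post-nasal voicing): /k/ is a voiceless stop immediately after the nasal /m/, so it voices to [g]. /guemkeeneokiras/ → guemgeeneokiras.
Rule 3 (intervocalic spirantization): /k/ is a stop between vowels /o/ and /i/, so it spirantizes to the fricative [x]. /guemgeeneokiras/ → guemgeeneoxiras.
Rule 4 (pre-rhotic lowering): /i/ is a high vowel immediately before /r/, so it lowers to [e]. /guemgeeneoxiras/ → guemgeeneoxeras.
Rule 5 (final a-epenthesis): the form ends in the consonant /s/, so [a] is inserted word-finally. /guemgeeneoxeras/ → guemgeeneoxerasa.

guemgeeneoxerasa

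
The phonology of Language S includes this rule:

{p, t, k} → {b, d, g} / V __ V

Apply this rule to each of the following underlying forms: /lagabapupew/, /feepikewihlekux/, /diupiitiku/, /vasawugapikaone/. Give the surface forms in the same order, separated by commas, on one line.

/lagabapupew/: /p/ is a voiceless stop between vowels /a/ and /u/, so it voices to [b]. /p/ is a voiceless stop between vowels /u/ and /e/, so it voices to [b]. → [lagababubew].
/feepikewihlekux/: /p/ is a voiceless stop between vowels /e/ and /i/, so it voices to [b]. /k/ is a voiceless stop between vowels /i/ and /e/, so it voices to [g]. /k/ is a voiceless stop between vowels /e/ and /u/, so it voices to [g]. → [feebigewihlegux].
/diupiitiku/: /p/ is a voiceless stop between vowels /u/ and /i/, so it voices to [b]. /t/ is a voiceless stop between vowels /i/ and /i/, so it voices to [d]. /k/ is a voiceless stop between vowels /i/ and /u/, so it voices to [g]. → [diubiidigu].
/vasawugapikaone/: /p/ is a voiceless stop between vowels /a/ and /i/, so it voices to [b]. /k/ is a voiceless stop between vowels /i/ and /a/, so it voices to [g]. → [vasawugabigaone].

lagababubew, feebigewihlegux, diubiidigu, vasawugabigaone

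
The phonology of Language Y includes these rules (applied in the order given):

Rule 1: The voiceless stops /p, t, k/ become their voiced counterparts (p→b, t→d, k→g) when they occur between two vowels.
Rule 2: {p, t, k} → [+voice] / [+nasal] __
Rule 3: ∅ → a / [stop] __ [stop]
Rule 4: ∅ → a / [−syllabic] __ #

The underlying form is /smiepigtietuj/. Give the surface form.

Rule 1 (intervocalic voicing): /p/ is a voiceless stop between vowels /e/ and /i/, so it voices to [b]. /t/ is a voiceless stop between vowels /e/ and /u/, so it voices to [d]. /smiepigtietuj/ → smiebigtieduj.
Rule 2 (post-nasal voicing): no segment meets the environment; /smiebigtieduj/ is unchanged.
Rule 3 (stop-cluster a-epenthesis): /g/ and /t/ form a stop–stop cluster, so [a] is inserted between them. /smiebigtieduj/ → smiebigatieduj.
Rule 4 (final a-epenthesis): the form ends in the consonant /j/, so [a] is inserted word-finally. /smiebigatieduj/ → smiebigatieduja.

smiebigatieduja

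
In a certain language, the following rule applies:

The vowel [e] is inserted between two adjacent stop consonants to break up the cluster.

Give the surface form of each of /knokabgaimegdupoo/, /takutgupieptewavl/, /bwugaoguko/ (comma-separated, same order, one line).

/knokabgaimegdupoo/: /b/ and /g/ form a stop–stop cluster, so [e] is inserted between them. /g/ and /d/ form a stop–stop cluster, so [e] is inserted between them. → [knokabegaimegedupoo].
/takutgupieptewavl/: /t/ and /g/ form a stop–stop cluster, so [e] is inserted between them. /p/ and /t/ form a stop–stop cluster, so [e] is inserted between them. → [takutegupiepetewavl].
/bwugaoguko/: the rule's environment is not met; surfaces unchanged as [bwugaoguko].

knokabegaimegedupoo, takutegupiepetewavl, bwugaoguko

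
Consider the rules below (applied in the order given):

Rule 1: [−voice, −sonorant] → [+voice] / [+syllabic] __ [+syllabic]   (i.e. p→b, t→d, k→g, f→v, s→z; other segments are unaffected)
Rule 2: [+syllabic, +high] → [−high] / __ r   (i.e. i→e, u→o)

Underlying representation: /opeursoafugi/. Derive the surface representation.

obeorsoavugi

Rule 1 (intervocalic voicing): /p/ is a voiceless obstruent between vowels /o/ and /e/, so it voices to [b]. /f/ is a voiceless obstruent between vowels /a/ and /u/, so it voices to [v]. /opeursoafugi/ → obeursoavugi.
Rule 2 (pre-rhotic lowering): /u/ is a high vowel immediately before /r/, so it lowers to [o]. /obeursoavugi/ → obeorsoavugi.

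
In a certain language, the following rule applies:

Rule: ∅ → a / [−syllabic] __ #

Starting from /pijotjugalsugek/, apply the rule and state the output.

the form ends in the consonant /k/, so [a] is inserted word-finally.
Surface form: [pijotjugalsugeka].

pijotjugalsugeka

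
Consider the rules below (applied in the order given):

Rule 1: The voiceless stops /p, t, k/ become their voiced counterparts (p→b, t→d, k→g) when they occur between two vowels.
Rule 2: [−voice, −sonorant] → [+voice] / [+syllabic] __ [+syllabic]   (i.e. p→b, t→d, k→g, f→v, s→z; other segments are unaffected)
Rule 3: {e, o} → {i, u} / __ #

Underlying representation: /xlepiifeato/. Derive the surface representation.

Rule 1 (intervocalic voicing): /p/ is a voiceless stop between vowels /e/ and /i/, so it voices to [b]. /t/ is a voiceless stop between vowels /a/ and /o/, so it voices to [d]. /xlepiifeato/ → xlebiifeado.
Rule 2 (intervocalic voicing): /f/ is a voiceless obstruent between vowels /i/ and /e/, so it voices to [v]. /xlebiifeado/ → xlebiiveado.
Rule 3 (final vowel raising): /o/ is a mid vowel in word-final position, so it raises to [u]. /xlebiiveado/ → xlebiiveadu.

xlebiiveadu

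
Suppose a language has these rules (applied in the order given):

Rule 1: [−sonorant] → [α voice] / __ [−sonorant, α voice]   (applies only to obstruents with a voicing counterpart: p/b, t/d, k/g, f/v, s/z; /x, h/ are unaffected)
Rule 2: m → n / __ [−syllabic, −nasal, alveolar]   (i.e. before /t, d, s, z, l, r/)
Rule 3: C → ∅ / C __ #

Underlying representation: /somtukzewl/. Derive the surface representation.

Rule 1 (regressive voicing assimilation): /k/ precedes the voiced obstruent /z/, so it voices to [g] by assimilation. /somtukzewl/ → somtugzewl.
Rule 2 (nasal place assimilation): /m/ precedes the alveolar consonant /t/, so it assimilates in place to [n]. /somtugzewl/ → sontugzewl.
Rule 3 (final cluster simplification): /l/ is the second consonant of a word-final cluster /wl/, so it deletes. /sontugzewl/ → sontugzew.

sontugzew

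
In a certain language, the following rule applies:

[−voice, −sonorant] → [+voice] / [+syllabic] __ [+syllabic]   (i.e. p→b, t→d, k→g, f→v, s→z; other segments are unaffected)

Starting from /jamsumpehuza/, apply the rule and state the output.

No segment of /jamsumpehuza/ meets the structural description of the rule, so the form surfaces unchanged.

jamsumpehuza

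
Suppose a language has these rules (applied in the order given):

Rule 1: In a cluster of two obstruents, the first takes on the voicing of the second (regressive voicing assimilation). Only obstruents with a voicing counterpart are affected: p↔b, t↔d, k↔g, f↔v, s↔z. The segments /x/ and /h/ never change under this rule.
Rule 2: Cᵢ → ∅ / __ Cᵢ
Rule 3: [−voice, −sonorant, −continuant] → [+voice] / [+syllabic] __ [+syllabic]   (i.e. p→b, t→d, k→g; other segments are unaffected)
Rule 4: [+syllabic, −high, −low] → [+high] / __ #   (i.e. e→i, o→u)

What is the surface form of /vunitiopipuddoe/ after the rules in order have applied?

Rule 1 (regressive voicing assimilation): no segment meets the environment; /vunitiopipuddoe/ is unchanged.
Rule 2 (degemination): /dd/ is a geminate; the first /d/ deletes. /vunitiopipuddoe/ → vunitiopipudoe.
Rule 3 (intervocalic voicing): /t/ is a voiceless stop between vowels /i/ and /i/, so it voices to [d]. /p/ is a voiceless stop between vowels /o/ and /i/, so it voices to [b]. /p/ is a voiceless stop between vowels /i/ and /u/, so it voices to [b]. /vunitiopipudoe/ → vunidiobibudoe.
Rule 4 (final vowel raising): /e/ is a mid vowel in word-final position, so it raises to [i]. /vunidiobibudoe/ → vunidiobibudoi.

vunidiobibudoi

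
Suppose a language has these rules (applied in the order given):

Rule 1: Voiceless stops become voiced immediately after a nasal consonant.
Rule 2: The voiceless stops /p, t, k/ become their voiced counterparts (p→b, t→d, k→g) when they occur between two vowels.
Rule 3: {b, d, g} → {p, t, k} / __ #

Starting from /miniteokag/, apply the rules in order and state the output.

Rule 1 (post-nasal voicing): no segment meets the environment; /miniteokag/ is unchanged.
Rule 2 (intervocalic voicing): /t/ is a voiceless stop between vowels /i/ and /e/, so it voices to [d]. /k/ is a voiceless stop between vowels /o/ and /a/, so it voices to [g]. /miniteokag/ → minideogag.
Rule 3 (final devoicing): /g/ is a voiced stop in word-final position, so it devoices to [k]. /minideogag/ → minideogak.

minideogak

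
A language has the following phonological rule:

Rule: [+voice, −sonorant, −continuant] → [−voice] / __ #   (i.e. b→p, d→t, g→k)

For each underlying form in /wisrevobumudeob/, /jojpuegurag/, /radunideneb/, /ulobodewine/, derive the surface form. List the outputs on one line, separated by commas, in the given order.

wisrevobumudeop, jojpuegurak, radunidenep, ulobodewine

/wisrevobumudeob/: /b/ is a voiced stop in word-final position, so it devoices to [p]. → [wisrevobumudeop].
/jojpuegurag/: /g/ is a voiced stop in word-final position, so it devoices to [k]. → [jojpuegurak].
/radunideneb/: /b/ is a voiced stop in word-final position, so it devoices to [p]. → [radunidenep].
/ulobodewine/: the rule's environment is not met; surfaces unchanged as [ulobodewine].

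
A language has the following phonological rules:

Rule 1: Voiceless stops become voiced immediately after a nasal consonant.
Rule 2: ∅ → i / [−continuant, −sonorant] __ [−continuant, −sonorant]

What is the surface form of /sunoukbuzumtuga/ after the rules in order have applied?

sunoukibuzumduga

Rule 1 (post-nasal voicing): /t/ is a voiceless stop immediately after the nasal /m/, so it voices to [d]. /sunoukbuzumtuga/ → sunoukbuzumduga.
Rule 2 (stop-cluster i-epenthesis): /k/ and /b/ form a stop–stop cluster, so [i] is inserted between them. /sunoukbuzumduga/ → sunoukibuzumduga.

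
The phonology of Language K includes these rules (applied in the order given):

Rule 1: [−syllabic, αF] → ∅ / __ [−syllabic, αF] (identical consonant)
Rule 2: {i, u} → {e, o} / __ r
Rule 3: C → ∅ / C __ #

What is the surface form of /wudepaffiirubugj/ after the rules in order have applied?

wudepafierubug

Rule 1 (degemination): /ff/ is a geminate; the first /f/ deletes. /wudepaffiirubugj/ → wudepafiirubugj.
Rule 2 (pre-rhotic lowering): /i/ is a high vowel immediately before /r/, so it lowers to [e]. /wudepafiirubugj/ → wudepafierubugj.
Rule 3 (final cluster simplification): /j/ is the second consonant of a word-final cluster /gj/, so it deletes. /wudepafierubugj/ → wudepafierubug.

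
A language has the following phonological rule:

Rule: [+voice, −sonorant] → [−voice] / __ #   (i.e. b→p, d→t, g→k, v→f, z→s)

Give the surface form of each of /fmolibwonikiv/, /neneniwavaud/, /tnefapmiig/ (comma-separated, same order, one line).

fmolibwonikif, neneniwavaut, tnefapmiik

/fmolibwonikiv/: /v/ is a voiced obstruent in word-final position, so it devoices to [f]. → [fmolibwonikif].
/neneniwavaud/: /d/ is a voiced obstruent in word-final position, so it devoices to [t]. → [neneniwavaut].
/tnefapmiig/: /g/ is a voiced obstruent in word-final position, so it devoices to [k]. → [tnefapmiik].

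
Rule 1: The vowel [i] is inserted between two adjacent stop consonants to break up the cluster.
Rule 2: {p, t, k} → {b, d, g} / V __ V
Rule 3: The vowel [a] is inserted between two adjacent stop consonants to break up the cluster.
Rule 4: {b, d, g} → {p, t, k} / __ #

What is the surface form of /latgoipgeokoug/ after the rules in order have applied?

ladigoibigeogouk

Rule 1 (stop-cluster i-epenthesis): /t/ and /g/ form a stop–stop cluster, so [i] is inserted between them. /p/ and /g/ form a stop–stop cluster, so [i] is inserted between them. /latgoipgeokoug/ → latigoipigeokoug.
Rule 2 (intervocalic voicing): /t/ is a voiceless stop between vowels /a/ and /i/, so it voices to [d]. /p/ is a voiceless stop between vowels /i/ and /i/, so it voices to [b]. /k/ is a voiceless stop between vowels /o/ and /o/, so it voices to [g]. /latigoipigeokoug/ → ladigoibigeogoug.
Rule 3 (stop-cluster a-epenthesis): no segment meets the environment; /ladigoibigeogoug/ is unchanged.
Rule 4 (final devoicing): /g/ is a voiced stop in word-final position, so it devoices to [k]. /ladigoibigeogoug/ → ladigoibigeogouk.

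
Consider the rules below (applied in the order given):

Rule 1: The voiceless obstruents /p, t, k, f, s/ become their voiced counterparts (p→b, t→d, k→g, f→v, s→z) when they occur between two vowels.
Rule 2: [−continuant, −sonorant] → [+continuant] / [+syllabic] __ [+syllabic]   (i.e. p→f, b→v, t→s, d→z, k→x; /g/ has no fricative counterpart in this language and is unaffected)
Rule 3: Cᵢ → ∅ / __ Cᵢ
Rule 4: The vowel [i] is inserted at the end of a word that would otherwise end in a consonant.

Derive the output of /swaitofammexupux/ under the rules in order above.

Rule 1 (intervocalic voicing): /t/ is a voiceless obstruent between vowels /i/ and /o/, so it voices to [d]. /f/ is a voiceless obstruent between vowels /o/ and /a/, so it voices to [v]. /p/ is a voiceless obstruent between vowels /u/ and /u/, so it voices to [b]. /swaitofammexupux/ → swaidovammexubux.
Rule 2 (intervocalic spirantization): /d/ is a stop between vowels /i/ and /o/, so it spirantizes to the fricative [z]. /b/ is a stop between vowels /u/ and /u/, so it spirantizes to the fricative [v]. /swaidovammexubux/ → swaizovammexuvux.
Rule 3 (degemination): /mm/ is a geminate; the first /m/ deletes. /swaizovammexuvux/ → swaizovamexuvux.
Rule 4 (final i-epenthesis): the form ends in the consonant /x/, so [i] is inserted word-finally. /swaizovamexuvux/ → swaizovamexuvuxi.

swaizovamexuvuxi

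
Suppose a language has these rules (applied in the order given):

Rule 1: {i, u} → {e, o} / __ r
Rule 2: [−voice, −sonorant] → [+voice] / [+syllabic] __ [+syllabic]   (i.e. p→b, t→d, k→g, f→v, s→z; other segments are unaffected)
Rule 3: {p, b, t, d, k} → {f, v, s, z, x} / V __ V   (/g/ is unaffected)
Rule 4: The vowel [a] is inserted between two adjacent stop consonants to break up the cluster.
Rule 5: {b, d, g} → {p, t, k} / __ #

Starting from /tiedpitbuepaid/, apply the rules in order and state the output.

Rule 1 (pre-rhotic lowering): no segment meets the environment; /tiedpitbuepaid/ is unchanged.
Rule 2 (intervocalic voicing): /p/ is a voiceless obstruent between vowels /e/ and /a/, so it voices to [b]. /tiedpitbuepaid/ → tiedpitbuebaid.
Rule 3 (intervocalic spirantization): /b/ is a stop between vowels /e/ and /a/, so it spirantizes to the fricative [v]. /tiedpitbuebaid/ → tiedpitbuevaid.
Rule 4 (stop-cluster a-epenthesis): /d/ and /p/ form a stop–stop cluster, so [a] is inserted between them. /t/ and /b/ form a stop–stop cluster, so [a] is inserted between them. /tiedpitbuevaid/ → tiedapitabuevaid.
Rule 5 (final devoicing): /d/ is a voiced stop in word-final position, so it devoices to [t]. /tiedapitabuevaid/ → tiedapitabuevait.

tiedapitabuevait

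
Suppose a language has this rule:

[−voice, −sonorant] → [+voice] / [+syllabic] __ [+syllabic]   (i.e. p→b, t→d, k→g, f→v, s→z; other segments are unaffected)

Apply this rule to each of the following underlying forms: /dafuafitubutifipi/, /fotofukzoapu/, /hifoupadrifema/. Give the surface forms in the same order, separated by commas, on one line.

/dafuafitubutifipi/: /f/ is a voiceless obstruent between vowels /a/ and /u/, so it voices to [v]. /f/ is a voiceless obstruent between vowels /a/ and /i/, so it voices to [v]. /t/ is a voiceless obstruent between vowels /i/ and /u/, so it voices to [d]. /t/ is a voiceless obstruent between vowels /u/ and /i/, so it voices to [d]. /f/ is a voiceless obstruent between vowels /i/ and /i/, so it voices to [v]. /p/ is a voiceless obstruent between vowels /i/ and /i/, so it voices to [b]. → [davuavidubudivibi].
/fotofukzoapu/: /t/ is a voiceless obstruent between vowels /o/ and /o/, so it voices to [d]. /f/ is a voiceless obstruent between vowels /o/ and /u/, so it voices to [v]. /p/ is a voiceless obstruent between vowels /a/ and /u/, so it voices to [b]. → [fodovukzoabu].
/hifoupadrifema/: /f/ is a voiceless obstruent between vowels /i/ and /o/, so it voices to [v]. /p/ is a voiceless obstruent between vowels /u/ and /a/, so it voices to [b]. /f/ is a voiceless obstruent between vowels /i/ and /e/, so it voices to [v]. → [hivoubadrivema].

davuavidubudivibi, fodovukzoabu, hivoubadrivema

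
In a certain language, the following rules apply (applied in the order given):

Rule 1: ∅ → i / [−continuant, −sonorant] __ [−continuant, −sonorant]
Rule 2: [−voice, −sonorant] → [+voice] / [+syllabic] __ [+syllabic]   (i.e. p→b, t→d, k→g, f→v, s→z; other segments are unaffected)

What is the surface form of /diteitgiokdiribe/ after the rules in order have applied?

Rule 1 (stop-cluster i-epenthesis): /t/ and /g/ form a stop–stop cluster, so [i] is inserted between them. /k/ and /d/ form a stop–stop cluster, so [i] is inserted between them. /diteitgiokdiribe/ → diteitigiokidiribe.
Rule 2 (intervocalic voicing): /t/ is a voiceless obstruent between vowels /i/ and /e/, so it voices to [d]. /t/ is a voiceless obstruent between vowels /i/ and /i/, so it voices to [d]. /k/ is a voiceless obstruent between vowels /o/ and /i/, so it voices to [g]. /diteitigiokidiribe/ → dideidigiogidiribe.

dideidigiogidiribe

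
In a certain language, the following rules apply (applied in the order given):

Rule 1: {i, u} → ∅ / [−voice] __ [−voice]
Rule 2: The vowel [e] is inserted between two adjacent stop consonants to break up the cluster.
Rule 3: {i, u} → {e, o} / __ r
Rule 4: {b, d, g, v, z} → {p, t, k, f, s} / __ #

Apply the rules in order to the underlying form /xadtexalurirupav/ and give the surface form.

xadetexalorerupaf

Rule 1 (high vowel syncope): no segment meets the environment; /xadtexalurirupav/ is unchanged.
Rule 2 (stop-cluster e-epenthesis): /d/ and /t/ form a stop–stop cluster, so [e] is inserted between them. /xadtexalurirupav/ → xadetexalurirupav.
Rule 3 (pre-rhotic lowering): /u/ is a high vowel immediately before /r/, so it lowers to [o]. /i/ is a high vowel immediately before /r/, so it lowers to [e]. /xadetexalurirupav/ → xadetexalorerupav.
Rule 4 (final devoicing): /v/ is a voiced obstruent in word-final position, so it devoices to [f]. /xadetexalorerupav/ → xadetexalorerupaf.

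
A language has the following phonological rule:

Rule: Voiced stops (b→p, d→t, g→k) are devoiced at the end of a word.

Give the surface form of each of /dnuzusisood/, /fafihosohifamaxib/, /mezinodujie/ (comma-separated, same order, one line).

dnuzusisoot, fafihosohifamaxip, mezinodujie

/dnuzusisood/: /d/ is a voiced stop in word-final position, so it devoices to [t]. → [dnuzusisoot].
/fafihosohifamaxib/: /b/ is a voiced stop in word-final position, so it devoices to [p]. → [fafihosohifamaxip].
/mezinodujie/: the rule's environment is not met; surfaces unchanged as [mezinodujie].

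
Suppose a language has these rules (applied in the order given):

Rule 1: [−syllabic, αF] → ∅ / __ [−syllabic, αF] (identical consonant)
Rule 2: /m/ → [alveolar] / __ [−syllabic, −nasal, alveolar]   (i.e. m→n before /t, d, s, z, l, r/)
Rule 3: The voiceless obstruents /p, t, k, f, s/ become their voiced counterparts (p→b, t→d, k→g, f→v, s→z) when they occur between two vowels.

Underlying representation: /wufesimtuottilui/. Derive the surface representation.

wuvezintuodilui

Rule 1 (degemination): /tt/ is a geminate; the first /t/ deletes. /wufesimtuottilui/ → wufesimtuotilui.
Rule 2 (nasal place assimilation): /m/ precedes the alveolar consonant /t/, so it assimilates in place to [n]. /wufesimtuotilui/ → wufesintuotilui.
Rule 3 (intervocalic voicing): /f/ is a voiceless obstruent between vowels /u/ and /e/, so it voices to [v]. /s/ is a voiceless obstruent between vowels /e/ and /i/, so it voices to [z]. /t/ is a voiceless obstruent between vowels /o/ and /i/, so it voices to [d]. /wufesintuotilui/ → wuvezintuodilui.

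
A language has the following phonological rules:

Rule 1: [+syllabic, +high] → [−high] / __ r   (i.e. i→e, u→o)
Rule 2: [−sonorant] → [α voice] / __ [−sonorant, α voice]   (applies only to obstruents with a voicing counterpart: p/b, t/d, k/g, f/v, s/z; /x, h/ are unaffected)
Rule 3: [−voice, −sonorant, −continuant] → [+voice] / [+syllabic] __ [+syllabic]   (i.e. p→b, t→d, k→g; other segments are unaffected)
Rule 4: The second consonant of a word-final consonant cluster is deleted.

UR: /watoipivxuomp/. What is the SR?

wadoibifxuom

Rule 1 (pre-rhotic lowering): no segment meets the environment; /watoipivxuomp/ is unchanged.
Rule 2 (regressive voicing assimilation): /v/ precedes the voiceless obstruent /x/, so it devoices to [f] by assimilation. /watoipivxuomp/ → watoipifxuomp.
Rule 3 (intervocalic voicing): /t/ is a voiceless stop between vowels /a/ and /o/, so it voices to [d]. /p/ is a voiceless stop between vowels /i/ and /i/, so it voices to [b]. /watoipifxuomp/ → wadoibifxuomp.
Rule 4 (final cluster simplification): /p/ is the second consonant of a word-final cluster /mp/, so it deletes. /wadoibifxuomp/ → wadoibifxuom.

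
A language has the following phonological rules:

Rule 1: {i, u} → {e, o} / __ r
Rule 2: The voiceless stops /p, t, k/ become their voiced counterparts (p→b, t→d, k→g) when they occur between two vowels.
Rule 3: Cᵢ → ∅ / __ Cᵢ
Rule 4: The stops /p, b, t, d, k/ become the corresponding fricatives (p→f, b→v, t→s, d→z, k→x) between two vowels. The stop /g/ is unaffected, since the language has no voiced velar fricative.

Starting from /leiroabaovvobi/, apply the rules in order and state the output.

leeroavaovovi

Rule 1 (pre-rhotic lowering): /i/ is a high vowel immediately before /r/, so it lowers to [e]. /leiroabaovvobi/ → leeroabaovvobi.
Rule 2 (intervocalic voicing): no segment meets the environment; /leeroabaovvobi/ is unchanged.
Rule 3 (degemination): /vv/ is a geminate; the first /v/ deletes. /leeroabaovvobi/ → leeroabaovobi.
Rule 4 (intervocalic spirantization): /b/ is a stop between vowels /a/ and /a/, so it spirantizes to the fricative [v]. /b/ is a stop between vowels /o/ and /i/, so it spirantizes to the fricative [v]. /leeroabaovobi/ → leeroavaovovi.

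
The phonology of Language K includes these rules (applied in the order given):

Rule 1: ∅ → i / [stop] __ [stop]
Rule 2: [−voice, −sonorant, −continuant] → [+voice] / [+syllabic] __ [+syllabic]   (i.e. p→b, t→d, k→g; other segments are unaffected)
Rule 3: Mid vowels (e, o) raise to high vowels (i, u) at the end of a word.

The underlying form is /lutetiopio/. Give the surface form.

Rule 1 (stop-cluster i-epenthesis): no segment meets the environment; /lutetiopio/ is unchanged.
Rule 2 (intervocalic voicing): /t/ is a voiceless stop between vowels /u/ and /e/, so it voices to [d]. /t/ is a voiceless stop between vowels /e/ and /i/, so it voices to [d]. /p/ is a voiceless stop between vowels /o/ and /i/, so it voices to [b]. /lutetiopio/ → ludediobio.
Rule 3 (final vowel raising): /o/ is a mid vowel in word-final position, so it raises to [u]. /ludediobio/ → ludediobiu.

ludediobiu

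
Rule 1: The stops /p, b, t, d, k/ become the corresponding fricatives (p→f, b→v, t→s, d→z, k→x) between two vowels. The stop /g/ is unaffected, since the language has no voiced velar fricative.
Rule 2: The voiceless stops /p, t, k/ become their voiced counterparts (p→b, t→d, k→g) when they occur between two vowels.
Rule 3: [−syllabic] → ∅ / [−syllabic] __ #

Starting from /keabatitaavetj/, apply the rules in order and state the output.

keavasisaavet

Rule 1 (intervocalic spirantization): /b/ is a stop between vowels /a/ and /a/, so it spirantizes to the fricative [v]. /t/ is a stop between vowels /a/ and /i/, so it spirantizes to the fricative [s]. /t/ is a stop between vowels /i/ and /a/, so it spirantizes to the fricative [s]. /keabatitaavetj/ → keavasisaavetj.
Rule 2 (intervocalic voicing): no segment meets the environment; /keavasisaavetj/ is unchanged.
Rule 3 (final cluster simplification): /j/ is the second consonant of a word-final cluster /tj/, so it deletes. /keavasisaavetj/ → keavasisaavet.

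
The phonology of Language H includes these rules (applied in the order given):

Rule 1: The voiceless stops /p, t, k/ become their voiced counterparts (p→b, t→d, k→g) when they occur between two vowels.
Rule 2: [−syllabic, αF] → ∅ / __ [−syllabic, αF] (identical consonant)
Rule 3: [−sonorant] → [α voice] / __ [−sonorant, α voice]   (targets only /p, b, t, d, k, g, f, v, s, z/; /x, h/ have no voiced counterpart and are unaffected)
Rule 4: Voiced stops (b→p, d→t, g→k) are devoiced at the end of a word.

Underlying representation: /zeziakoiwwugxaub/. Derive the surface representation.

zeziagoiwukxaup

Rule 1 (intervocalic voicing): /k/ is a voiceless stop between vowels /a/ and /o/, so it voices to [g]. /zeziakoiwwugxaub/ → zeziagoiwwugxaub.
Rule 2 (degemination): /ww/ is a geminate; the first /w/ deletes. /zeziagoiwwugxaub/ → zeziagoiwugxaub.
Rule 3 (regressive voicing assimilation): /g/ precedes the voiceless obstruent /x/, so it devoices to [k] by assimilation. /zeziagoiwugxaub/ → zeziagoiwukxaub.
Rule 4 (final devoicing): /b/ is a voiced stop in word-final position, so it devoices to [p]. /zeziagoiwukxaub/ → zeziagoiwukxaup.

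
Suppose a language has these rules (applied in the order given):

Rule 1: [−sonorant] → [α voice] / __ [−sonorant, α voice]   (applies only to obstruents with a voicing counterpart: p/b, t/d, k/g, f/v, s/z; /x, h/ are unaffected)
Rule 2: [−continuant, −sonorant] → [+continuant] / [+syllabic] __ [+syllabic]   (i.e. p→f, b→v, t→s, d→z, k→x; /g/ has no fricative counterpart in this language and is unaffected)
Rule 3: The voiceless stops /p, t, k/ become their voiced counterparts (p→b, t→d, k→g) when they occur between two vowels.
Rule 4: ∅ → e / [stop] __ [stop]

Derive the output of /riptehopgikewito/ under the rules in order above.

Rule 1 (regressive voicing assimilation): /p/ precedes the voiced obstruent /g/, so it voices to [b] by assimilation. /riptehopgikewito/ → riptehobgikewito.
Rule 2 (intervocalic spirantization): /k/ is a stop between vowels /i/ and /e/, so it spirantizes to the fricative [x]. /t/ is a stop between vowels /i/ and /o/, so it spirantizes to the fricative [s]. /riptehobgikewito/ → riptehobgixewiso.
Rule 3 (intervocalic voicing): no segment meets the environment; /riptehobgixewiso/ is unchanged.
Rule 4 (stop-cluster e-epenthesis): /p/ and /t/ form a stop–stop cluster, so [e] is inserted between them. /b/ and /g/ form a stop–stop cluster, so [e] is inserted between them. /riptehobgixewiso/ → ripetehobegixewiso.

ripetehobegixewiso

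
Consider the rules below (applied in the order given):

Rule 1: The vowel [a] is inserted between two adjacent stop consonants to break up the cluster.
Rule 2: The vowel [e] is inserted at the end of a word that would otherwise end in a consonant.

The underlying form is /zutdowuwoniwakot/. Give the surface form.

zutadowuwoniwakote

Rule 1 (stop-cluster a-epenthesis): /t/ and /d/ form a stop–stop cluster, so [a] is inserted between them. /zutdowuwoniwakot/ → zutadowuwoniwakot.
Rule 2 (final e-epenthesis): the form ends in the consonant /t/, so [e] is inserted word-finally. /zutadowuwoniwakot/ → zutadowuwoniwakote.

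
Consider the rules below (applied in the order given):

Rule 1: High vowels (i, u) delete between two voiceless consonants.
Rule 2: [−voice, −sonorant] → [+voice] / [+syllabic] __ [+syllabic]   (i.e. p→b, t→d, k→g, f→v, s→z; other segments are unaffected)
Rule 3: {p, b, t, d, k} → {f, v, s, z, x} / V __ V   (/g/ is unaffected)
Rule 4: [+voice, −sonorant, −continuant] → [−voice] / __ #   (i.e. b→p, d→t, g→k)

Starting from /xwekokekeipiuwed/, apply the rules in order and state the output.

xwegogegeiviuwet

Rule 1 (high vowel syncope): no segment meets the environment; /xwekokekeipiuwed/ is unchanged.
Rule 2 (intervocalic voicing): /k/ is a voiceless obstruent between vowels /e/ and /o/, so it voices to [g]. /k/ is a voiceless obstruent between vowels /o/ and /e/, so it voices to [g]. /k/ is a voiceless obstruent between vowels /e/ and /e/, so it voices to [g]. /p/ is a voiceless obstruent between vowels /i/ and /i/, so it voices to [b]. /xwekokekeipiuwed/ → xwegogegeibiuwed.
Rule 3 (intervocalic spirantization): /b/ is a stop between vowels /i/ and /i/, so it spirantizes to the fricative [v]. /xwegogegeibiuwed/ → xwegogegeiviuwed.
Rule 4 (final devoicing): /d/ is a voiced stop in word-final position, so it devoices to [t]. /xwegogegeiviuwed/ → xwegogegeiviuwet.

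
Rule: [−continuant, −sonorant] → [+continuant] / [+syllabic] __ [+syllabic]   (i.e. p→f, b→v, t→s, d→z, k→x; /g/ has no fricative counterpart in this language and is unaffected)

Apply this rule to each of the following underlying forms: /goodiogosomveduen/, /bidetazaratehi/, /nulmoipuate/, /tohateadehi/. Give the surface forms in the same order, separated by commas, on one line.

gooziogosomvezuen, bizesazarasehi, nulmoifuase, tohaseazehi

/goodiogosomveduen/: /d/ is a stop between vowels /o/ and /i/, so it spirantizes to the fricative [z]. /d/ is a stop between vowels /e/ and /u/, so it spirantizes to the fricative [z]. → [gooziogosomvezuen].
/bidetazaratehi/: /d/ is a stop between vowels /i/ and /e/, so it spirantizes to the fricative [z]. /t/ is a stop between vowels /e/ and /a/, so it spirantizes to the fricative [s]. /t/ is a stop between vowels /a/ and /e/, so it spirantizes to the fricative [s]. → [bizesazarasehi].
/nulmoipuate/: /p/ is a stop between vowels /i/ and /u/, so it spirantizes to the fricative [f]. /t/ is a stop between vowels /a/ and /e/, so it spirantizes to the fricative [s]. → [nulmoifuase].
/tohateadehi/: /t/ is a stop between vowels /a/ and /e/, so it spirantizes to the fricative [s]. /d/ is a stop between vowels /a/ and /e/, so it spirantizes to the fricative [z]. → [tohaseazehi].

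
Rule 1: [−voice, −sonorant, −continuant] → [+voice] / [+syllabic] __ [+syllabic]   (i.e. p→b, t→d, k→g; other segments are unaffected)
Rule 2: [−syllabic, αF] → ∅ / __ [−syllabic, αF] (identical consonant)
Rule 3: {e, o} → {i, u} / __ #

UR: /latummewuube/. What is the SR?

Rule 1 (intervocalic voicing): /t/ is a voiceless stop between vowels /a/ and /u/, so it voices to [d]. /latummewuube/ → ladummewuube.
Rule 2 (degemination): /mm/ is a geminate; the first /m/ deletes. /ladummewuube/ → ladumewuube.
Rule 3 (final vowel raising): /e/ is a mid vowel in word-final position, so it raises to [i]. /ladumewuube/ → ladumewuubi.

ladumewuubi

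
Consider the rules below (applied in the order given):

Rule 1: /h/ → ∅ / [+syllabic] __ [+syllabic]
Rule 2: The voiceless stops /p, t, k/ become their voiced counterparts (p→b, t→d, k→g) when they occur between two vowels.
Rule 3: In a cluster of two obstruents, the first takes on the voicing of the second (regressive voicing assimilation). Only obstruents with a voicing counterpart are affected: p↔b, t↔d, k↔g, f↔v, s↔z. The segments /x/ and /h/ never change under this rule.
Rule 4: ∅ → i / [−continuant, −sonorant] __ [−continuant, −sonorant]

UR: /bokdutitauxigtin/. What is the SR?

Rule 1 (intervocalic h-deletion): no segment meets the environment; /bokdutitauxigtin/ is unchanged.
Rule 2 (intervocalic voicing): /t/ is a voiceless stop between vowels /u/ and /i/, so it voices to [d]. /t/ is a voiceless stop between vowels /i/ and /a/, so it voices to [d]. /bokdutitauxigtin/ → bokdudidauxigtin.
Rule 3 (regressive voicing assimilation): /k/ precedes the voiced obstruent /d/, so it voices to [g] by assimilation. /g/ precedes the voiceless obstruent /t/, so it devoices to [k] by assimilation. /bokdudidauxigtin/ → bogdudidauxiktin.
Rule 4 (stop-cluster i-epenthesis): /g/ and /d/ form a stop–stop cluster, so [i] is inserted between them. /k/ and /t/ form a stop–stop cluster, so [i] is inserted between them. /bogdudidauxiktin/ → bogidudidauxikitin.

bogidudidauxikitin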